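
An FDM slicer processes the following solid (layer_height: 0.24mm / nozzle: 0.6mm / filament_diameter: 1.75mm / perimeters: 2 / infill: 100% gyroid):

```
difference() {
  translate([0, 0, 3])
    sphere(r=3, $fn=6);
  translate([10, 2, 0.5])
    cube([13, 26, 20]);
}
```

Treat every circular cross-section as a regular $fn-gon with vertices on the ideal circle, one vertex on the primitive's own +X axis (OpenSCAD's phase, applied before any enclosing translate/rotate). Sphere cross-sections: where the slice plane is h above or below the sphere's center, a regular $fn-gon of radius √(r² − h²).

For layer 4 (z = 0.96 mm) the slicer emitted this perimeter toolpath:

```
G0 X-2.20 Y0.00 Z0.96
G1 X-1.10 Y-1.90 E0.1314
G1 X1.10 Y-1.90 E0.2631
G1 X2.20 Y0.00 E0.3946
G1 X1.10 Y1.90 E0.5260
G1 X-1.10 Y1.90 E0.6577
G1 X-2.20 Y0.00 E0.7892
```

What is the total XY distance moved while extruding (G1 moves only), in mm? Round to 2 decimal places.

13.18 mm

Sum the Euclidean lengths of each G1 segment: total = 13.18 mm.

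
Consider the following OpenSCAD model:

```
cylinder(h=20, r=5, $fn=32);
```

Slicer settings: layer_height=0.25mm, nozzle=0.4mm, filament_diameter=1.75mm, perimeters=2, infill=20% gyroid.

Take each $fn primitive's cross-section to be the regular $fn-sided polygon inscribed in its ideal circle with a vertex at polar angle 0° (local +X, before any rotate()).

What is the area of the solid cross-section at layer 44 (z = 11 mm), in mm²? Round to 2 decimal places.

At z = 11 mm: the cylinder: section is a regular 32-gon, circumradius r=5 (area = (32/2)·5.000²·sin(360°/32) = 78.04 mm²). Overall, the cross-section is a single solid region. Net area = 78.04 mm².

78.04 mm²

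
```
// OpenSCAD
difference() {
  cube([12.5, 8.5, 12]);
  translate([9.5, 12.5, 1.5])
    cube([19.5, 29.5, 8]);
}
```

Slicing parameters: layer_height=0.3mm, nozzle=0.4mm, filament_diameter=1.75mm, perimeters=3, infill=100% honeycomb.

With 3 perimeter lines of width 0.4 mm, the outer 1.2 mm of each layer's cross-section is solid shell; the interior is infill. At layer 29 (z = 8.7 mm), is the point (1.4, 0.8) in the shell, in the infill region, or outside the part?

At z = 8.7 mm: the cube (footprint 12.5×8.5) is included at this height; the 19.5×29.5 cube at (9.5, 12.5) contributes its full rectangle; Subtracting the remaining from the first: starting from the 12.5×8.5 cube, the 19.5×29.5 cube at (9.5, 12.5) misses the remaining region (no effect) — 1 connected region. Overall, the cross-section is a single solid region. The nearest boundary edge runs (12.50, 0.00)→(0.00, 0.00); distance from the point to it = 0.80 mm. The point is inside the cross-section, 0.80 mm from the nearest boundary — within the 1.2 mm shell band (3 × 0.4).

shell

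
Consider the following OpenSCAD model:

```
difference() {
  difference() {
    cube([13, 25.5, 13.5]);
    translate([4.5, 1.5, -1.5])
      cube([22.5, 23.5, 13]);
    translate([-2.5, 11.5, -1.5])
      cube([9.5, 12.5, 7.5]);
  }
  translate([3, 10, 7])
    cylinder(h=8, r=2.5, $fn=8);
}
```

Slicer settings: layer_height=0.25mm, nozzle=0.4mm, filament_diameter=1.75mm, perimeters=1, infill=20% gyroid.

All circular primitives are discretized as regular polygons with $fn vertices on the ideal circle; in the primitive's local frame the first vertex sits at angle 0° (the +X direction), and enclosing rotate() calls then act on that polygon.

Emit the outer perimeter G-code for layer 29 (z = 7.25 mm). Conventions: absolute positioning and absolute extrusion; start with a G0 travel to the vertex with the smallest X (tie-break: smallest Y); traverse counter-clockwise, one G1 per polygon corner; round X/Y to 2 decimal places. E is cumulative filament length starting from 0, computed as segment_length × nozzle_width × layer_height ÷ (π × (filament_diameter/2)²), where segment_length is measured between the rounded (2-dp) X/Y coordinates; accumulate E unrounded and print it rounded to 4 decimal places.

At z = 7.25 mm: the cube is present — its section is the full 13×25.5 rectangle; the cube at (4.5, 1.5) is present — its section is the full 22.5×23.5 rectangle; the cube at (-2.5, 11.5) is absent (z outside [-1.5, 6]); After the difference (first − rest): starting from the 13×25.5 cube, the 22.5×23.5 cube at (4.5, 1.5) partially overlaps it — only the 199.75 mm² overlap (of its 528.75 mm²) is removed, clipping the outline — 1 connected region; the r=2.5 cylinder at (3, 10) gives a regular 8-gon of circumradius 2.5 (constant along its height); Taking the first minus the rest: starting from that combined region, the r=2.5 cylinder at (3, 10) partially overlaps it — only the 15.41 mm² overlap (of its 17.68 mm²) is removed, clipping the outline — 1 connected region. The outline is a single polygon with 15 vertices. Extrusion per mm of travel: 0.4 × 0.25 / (π × 0.875²) = 0.041575. Accumulating E over each segment gives final E = 4.2051.

G0 X0.00 Y0.00 Z7.25
G1 X13.00 Y0.00 E0.5405
G1 X13.00 Y1.50 E0.6028
G1 X4.50 Y1.50 E0.9562
G1 X4.50 Y8.12 E1.2315
G1 X3.00 Y7.50 E1.2989
G1 X1.23 Y8.23 E1.3785
G1 X0.50 Y10.00 E1.4581
G1 X1.23 Y11.77 E1.5377
G1 X3.00 Y12.50 E1.6173
G1 X4.50 Y11.88 E1.6848
G1 X4.50 Y25.00 E2.2303
G1 X13.00 Y25.00 E2.5837
G1 X13.00 Y25.50 E2.6045
G1 X0.00 Y25.50 E3.1449
G1 X0.00 Y0.00 E4.2051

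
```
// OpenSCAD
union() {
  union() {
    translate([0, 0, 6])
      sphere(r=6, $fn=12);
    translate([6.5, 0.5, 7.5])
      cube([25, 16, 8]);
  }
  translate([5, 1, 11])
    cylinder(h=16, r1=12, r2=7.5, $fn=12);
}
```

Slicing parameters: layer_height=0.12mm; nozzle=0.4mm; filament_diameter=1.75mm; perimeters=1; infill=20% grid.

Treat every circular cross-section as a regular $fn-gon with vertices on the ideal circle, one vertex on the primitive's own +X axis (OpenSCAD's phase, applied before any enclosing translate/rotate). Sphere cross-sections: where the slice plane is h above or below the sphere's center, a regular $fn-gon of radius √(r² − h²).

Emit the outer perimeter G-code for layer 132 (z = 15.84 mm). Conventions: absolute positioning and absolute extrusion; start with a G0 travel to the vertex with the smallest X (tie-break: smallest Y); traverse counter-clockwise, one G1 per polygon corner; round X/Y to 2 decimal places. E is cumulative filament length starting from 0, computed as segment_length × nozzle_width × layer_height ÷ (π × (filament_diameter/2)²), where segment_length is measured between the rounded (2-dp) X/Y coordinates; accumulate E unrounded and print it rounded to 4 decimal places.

At z = 15.84 mm: the sphere is absent (|z−center|=9.840 > r=6); the cube at (6.5, 0.5) is absent (z outside [7.5, 15.5]); Combining (union): nothing is present at this height; the cone at (5, 1) contributes a regular 12-gon of circumradius 10.639 (interpolated between r1=12 and r2=7.5 at t=0.302); Combining (union): only the cone at (5, 1) is present, so the union is just that shape — 1 connected region. The outline is a single polygon with 12 vertices. Extrusion per mm of travel: 0.4 × 0.12 / (π × 0.875²) = 0.019956. Accumulating E over each segment gives final E = 1.3186.

G0 X-5.64 Y1.00 Z15.84
G1 X-4.21 Y-4.32 E0.1099
G1 X-0.32 Y-8.21 E0.2197
G1 X5.00 Y-9.64 E0.3297
G1 X10.32 Y-8.21 E0.4396
G1 X14.21 Y-4.32 E0.5494
G1 X15.64 Y1.00 E0.6593
G1 X14.21 Y6.32 E0.7692
G1 X10.32 Y10.21 E0.8790
G1 X5.00 Y11.64 E0.9890
G1 X-0.32 Y10.21 E1.0989
G1 X-4.21 Y6.32 E1.2087
G1 X-5.64 Y1.00 E1.3186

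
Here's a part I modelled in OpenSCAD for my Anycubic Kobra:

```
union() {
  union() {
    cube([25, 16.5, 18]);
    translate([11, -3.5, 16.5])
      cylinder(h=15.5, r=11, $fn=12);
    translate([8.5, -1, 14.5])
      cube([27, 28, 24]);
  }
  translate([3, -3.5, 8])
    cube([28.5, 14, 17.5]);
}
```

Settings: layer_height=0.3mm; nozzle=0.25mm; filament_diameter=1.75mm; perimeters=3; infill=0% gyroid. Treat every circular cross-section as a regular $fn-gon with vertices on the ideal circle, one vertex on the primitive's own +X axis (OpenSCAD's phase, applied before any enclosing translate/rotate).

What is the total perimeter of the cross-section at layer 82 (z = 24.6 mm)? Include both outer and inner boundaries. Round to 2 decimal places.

141.99 mm

At z = 24.6 mm: the cube is not intersected at this z (z outside [0, 18]); the r=11 cylinder at (11, -3.5) gives a regular 12-gon of circumradius 11 (constant along its height) (perimeter = 2·12·11.000·sin(180°/12) = 68.33 mm); the 27×28 cube at (8.5, -1) contributes its full rectangle (perimeter 110.00 mm); Combining (union): the regions partially overlap (shared area 84.50 mm²), so the edge portions inside another operand are dropped and the merged outline is re-measured after clipping — boundary = 140.59 mm; the cube at (3, -3.5) (footprint 28.5×14) is included at this height (perimeter 85.00 mm); Merging all regions: the regions partially overlap (shared area 347.89 mm²), so the edge portions inside another operand are dropped and the merged outline is re-measured after clipping — boundary = 141.99 mm. Overall, the cross-section is a single solid region. Total boundary length (outer) = 141.99 mm.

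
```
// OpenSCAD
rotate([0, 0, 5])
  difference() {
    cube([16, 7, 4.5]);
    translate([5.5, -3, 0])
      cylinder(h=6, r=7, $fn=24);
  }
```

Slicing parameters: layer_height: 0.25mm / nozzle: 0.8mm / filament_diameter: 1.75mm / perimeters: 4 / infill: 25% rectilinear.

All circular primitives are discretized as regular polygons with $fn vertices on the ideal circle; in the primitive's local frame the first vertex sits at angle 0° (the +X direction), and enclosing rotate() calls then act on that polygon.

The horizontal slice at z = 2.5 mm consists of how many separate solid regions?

1

At z = 2.5 mm: the 16×7 cube contributes its full rectangle; the r=7 cylinder at (5.5, -3) gives a regular 24-gon of circumradius 7 (constant along its height); Subtracting the remaining from the first: starting from the 16×7 cube, the r=7 cylinder at (5.5, -3) partially overlaps it — only the 35.14 mm² overlap (of its 152.19 mm²) is removed, clipping the outline — 1 connected region; (rotated 5° about Z; rotation is an isometry so areas/perimeters/island counts are preserved). The result has 1 disconnected region.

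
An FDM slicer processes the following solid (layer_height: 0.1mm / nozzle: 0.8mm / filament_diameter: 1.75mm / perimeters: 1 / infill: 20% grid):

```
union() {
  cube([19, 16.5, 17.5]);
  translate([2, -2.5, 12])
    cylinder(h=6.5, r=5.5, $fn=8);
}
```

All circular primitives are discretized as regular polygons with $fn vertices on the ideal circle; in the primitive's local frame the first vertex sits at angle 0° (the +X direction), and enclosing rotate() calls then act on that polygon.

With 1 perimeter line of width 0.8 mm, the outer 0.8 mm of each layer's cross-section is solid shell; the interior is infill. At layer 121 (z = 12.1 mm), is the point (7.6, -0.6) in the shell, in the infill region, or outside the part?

outside

At z = 12.1 mm: the cube (footprint 19×16.5) is included at this height; the r=5.5 cylinder at (2, -2.5) gives a regular 8-gon of circumradius 5.5 (constant along its height); Taking the union: the regions partially overlap (shared area 14.11 mm²), so overlapping operands fuse into one piece — 1 connected region. Overall, the cross-section is a single solid region. The nearest boundary edge runs (19.00, 0.00)→(6.46, 0.00); distance from the point to it = 0.60 mm. The point is not inside any of the regions above, so it lies outside the cross-section (0.60 mm from the nearest boundary).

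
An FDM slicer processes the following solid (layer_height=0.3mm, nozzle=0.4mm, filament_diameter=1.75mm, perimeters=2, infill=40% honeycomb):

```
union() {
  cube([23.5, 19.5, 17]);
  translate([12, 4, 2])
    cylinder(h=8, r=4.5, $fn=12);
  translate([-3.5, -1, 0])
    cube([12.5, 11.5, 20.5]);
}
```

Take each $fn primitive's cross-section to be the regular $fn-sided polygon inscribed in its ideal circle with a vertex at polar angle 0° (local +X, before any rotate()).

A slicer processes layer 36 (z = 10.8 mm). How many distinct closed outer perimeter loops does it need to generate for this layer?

1

At z = 10.8 mm: the cube is present — its section is the full 23.5×19.5 rectangle; the cylinder at (12, 4) does not reach this height (z outside [2, 10]); the cube at (-3.5, -1) (footprint 12.5×11.5) is included at this height; Merging all regions: the regions partially overlap (shared area 94.50 mm²), so overlapping operands fuse into one piece — 1 connected region. The result has 1 disconnected region.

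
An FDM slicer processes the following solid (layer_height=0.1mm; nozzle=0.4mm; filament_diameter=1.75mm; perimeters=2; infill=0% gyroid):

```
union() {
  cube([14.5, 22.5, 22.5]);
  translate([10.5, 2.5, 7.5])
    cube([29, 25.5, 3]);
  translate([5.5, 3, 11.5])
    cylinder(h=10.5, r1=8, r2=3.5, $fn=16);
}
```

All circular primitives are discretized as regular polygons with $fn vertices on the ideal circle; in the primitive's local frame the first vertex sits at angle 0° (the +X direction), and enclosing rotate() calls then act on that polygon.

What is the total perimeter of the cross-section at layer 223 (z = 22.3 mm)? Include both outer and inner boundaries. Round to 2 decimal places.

At z = 22.3 mm: the 14.5×22.5 cube contributes its full rectangle (perimeter 74.00 mm); the cube at (10.5, 2.5) is absent (z outside [7.5, 10.5]); the cone at (5.5, 3) is not intersected at this z (z outside [11.5, 22]); Combining (union): only the 14.5×22.5 cube is present, so the union is just that shape — boundary = 74.00 mm. Overall, the cross-section is a single solid region. Total boundary length (outer) = 74.00 mm.

74.00 mm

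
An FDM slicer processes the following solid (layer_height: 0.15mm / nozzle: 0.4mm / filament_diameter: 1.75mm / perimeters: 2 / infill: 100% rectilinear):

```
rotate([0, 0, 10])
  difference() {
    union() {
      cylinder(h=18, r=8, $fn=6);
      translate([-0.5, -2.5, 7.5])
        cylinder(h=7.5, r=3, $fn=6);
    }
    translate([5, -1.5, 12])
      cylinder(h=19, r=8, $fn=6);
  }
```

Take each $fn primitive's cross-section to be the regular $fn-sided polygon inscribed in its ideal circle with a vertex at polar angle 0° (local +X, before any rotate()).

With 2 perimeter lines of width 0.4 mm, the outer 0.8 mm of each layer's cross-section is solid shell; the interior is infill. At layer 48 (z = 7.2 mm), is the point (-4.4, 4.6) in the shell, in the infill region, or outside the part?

At z = 7.2 mm: the cylinder: section is a regular 6-gon, circumradius r=8; the cylinder at (-0.5, -2.5) is not intersected at this z (z outside [7.5, 15]); Taking the union: only the r=8 cylinder is present, so the union is just that shape — 1 connected region; the cylinder at (5, -1.5) is absent (z outside [12, 31]); Subtracting the remaining from the first: none of the subtracted shapes is present at this height, so the result so far is unchanged — 1 connected region; (rotated 10° about Z; rotation is an isometry so areas/perimeters/island counts are preserved). Overall, the cross-section is a single solid region. Undo the 10° rotation: the query point maps to (-3.534, 5.294) in the un-rotated model frame. The nearest boundary edge runs (-4.00, 6.93)→(-8.00, 0.00); distance from the point to it = 1.22 mm. The point is inside the cross-section and 1.22 mm from the nearest boundary — more than the 0.8 mm shell width (2 × 0.4), so it's in the infill interior.

infill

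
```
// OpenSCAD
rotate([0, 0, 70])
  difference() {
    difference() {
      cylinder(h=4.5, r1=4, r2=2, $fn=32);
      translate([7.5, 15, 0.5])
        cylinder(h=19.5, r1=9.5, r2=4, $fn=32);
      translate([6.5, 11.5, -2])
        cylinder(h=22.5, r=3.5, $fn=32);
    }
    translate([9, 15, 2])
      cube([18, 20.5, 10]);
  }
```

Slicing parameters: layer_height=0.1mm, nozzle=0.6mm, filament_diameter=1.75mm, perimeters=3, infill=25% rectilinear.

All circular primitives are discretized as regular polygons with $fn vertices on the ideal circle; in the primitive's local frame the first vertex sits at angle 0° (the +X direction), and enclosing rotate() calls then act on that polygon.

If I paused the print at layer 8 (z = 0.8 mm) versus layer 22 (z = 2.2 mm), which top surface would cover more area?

layer 8 (z = 0.8 mm)

Layer 8 (z = 0.8): the cone contributes a regular 32-gon of circumradius 3.644 (interpolated between r1=4 and r2=2 at t=0.178) (area = (32/2)·3.644²·sin(360°/32) = 41.46 mm²); the cone at (7.5, 15) contributes a regular 32-gon of circumradius 9.415 (interpolated between r1=9.5 and r2=4 at t=0.015) (area = (32/2)·9.415²·sin(360°/32) = 276.71 mm²); the r=3.5 cylinder at (6.5, 11.5) contributes a regular 32-gon of circumradius 3.5 (area = (32/2)·3.500²·sin(360°/32) = 38.24 mm²); Taking the first minus the rest: starting from the cone (41.46 mm²), the cone at (7.5, 15) misses the remaining region (no effect); the r=3.5 cylinder at (6.5, 11.5) misses the remaining region (no effect) — area = 41.46 mm²; the cube at (9, 15) is not intersected at this z (z outside [2, 12]); After the difference (first − rest): none of the subtracted shapes is present at this height, so that combined region is unchanged — area = 41.46 mm²; (rotated 70° about Z; rotation is an isometry so areas/perimeters/island counts are preserved). So its area = 41.46 mm². Layer 22 (z = 2.2): the cone contributes a regular 32-gon of circumradius 3.022 (interpolated between r1=4 and r2=2 at t=0.489) (area = (32/2)·3.022²·sin(360°/32) = 28.51 mm²); the cone at (7.5, 15) (r1=9.5→r2=4) has section circumradius 9.021 here — a regular 32-gon (area = (32/2)·9.021²·sin(360°/32) = 253.99 mm²); the r=3.5 cylinder at (6.5, 11.5) gives a regular 32-gon of circumradius 3.5 (constant along its height) (area = (32/2)·3.500²·sin(360°/32) = 38.24 mm²); Taking the first minus the rest: starting from the cone (28.51 mm²), the cone at (7.5, 15) misses the remaining region (no effect); the r=3.5 cylinder at (6.5, 11.5) misses the remaining region (no effect) — area = 28.51 mm²; the cube at (9, 15) is present — its section is the full 18×20.5 rectangle (area 369.00 mm²); Taking the first minus the rest: starting from that combined region (28.51 mm²), the 18×20.5 cube at (9, 15) misses the remaining region (no effect) — area = 28.51 mm²; (rotated 70° about Z; rotation is an isometry so areas/perimeters/island counts are preserved). So its area = 28.51 mm². Layer 8 is larger (41.46 vs 28.51 mm²).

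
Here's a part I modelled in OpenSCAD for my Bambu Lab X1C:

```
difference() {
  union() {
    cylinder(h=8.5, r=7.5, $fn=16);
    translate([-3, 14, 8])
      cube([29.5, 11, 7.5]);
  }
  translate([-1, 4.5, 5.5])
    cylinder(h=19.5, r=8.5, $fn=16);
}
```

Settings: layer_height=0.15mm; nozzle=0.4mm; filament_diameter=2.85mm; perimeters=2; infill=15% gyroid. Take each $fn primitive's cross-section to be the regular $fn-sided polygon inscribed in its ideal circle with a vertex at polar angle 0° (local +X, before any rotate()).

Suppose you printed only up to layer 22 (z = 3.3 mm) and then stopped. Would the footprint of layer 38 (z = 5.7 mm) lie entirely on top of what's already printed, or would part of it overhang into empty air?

entirely on top

Compare the two slices. At z = 3.3: the cylinder: section is a regular 16-gon, circumradius r=7.5 (area = (16/2)·7.500²·sin(360°/16) = 172.21 mm²); the cube at (-3, 14) is not intersected at this z (z outside [8, 15.5]); Merging all regions: only the r=7.5 cylinder is present, so the union is just that shape — area = 172.21 mm²; the cylinder at (-1, 4.5) is not intersected at this z (z outside [5.5, 25]); Taking the first minus the rest: none of the subtracted shapes is present at this height, so the result so far is unchanged — area = 172.21 mm². At z = 5.7: the r=7.5 cylinder contributes a regular 16-gon of circumradius 7.5 (area = (16/2)·7.500²·sin(360°/16) = 172.21 mm²); the cube at (-3, 14) does not reach this height (z outside [8, 15.5]); Taking the union: only the r=7.5 cylinder is present, so the union is just that shape — area = 172.21 mm²; the r=8.5 cylinder at (-1, 4.5) gives a regular 16-gon of circumradius 8.5 (constant along its height) (area = (16/2)·8.500²·sin(360°/16) = 221.19 mm²); Subtracting the remaining from the first: starting from the result so far (172.21 mm²), the r=8.5 cylinder at (-1, 4.5) partially overlaps it — only the 123.30 mm² overlap (of its 221.19 mm²) is removed, clipping the outline — area = 48.91 mm². Checking containment: the cross-section at z = 5.7 is a subset of the cross-section at z = 3.3.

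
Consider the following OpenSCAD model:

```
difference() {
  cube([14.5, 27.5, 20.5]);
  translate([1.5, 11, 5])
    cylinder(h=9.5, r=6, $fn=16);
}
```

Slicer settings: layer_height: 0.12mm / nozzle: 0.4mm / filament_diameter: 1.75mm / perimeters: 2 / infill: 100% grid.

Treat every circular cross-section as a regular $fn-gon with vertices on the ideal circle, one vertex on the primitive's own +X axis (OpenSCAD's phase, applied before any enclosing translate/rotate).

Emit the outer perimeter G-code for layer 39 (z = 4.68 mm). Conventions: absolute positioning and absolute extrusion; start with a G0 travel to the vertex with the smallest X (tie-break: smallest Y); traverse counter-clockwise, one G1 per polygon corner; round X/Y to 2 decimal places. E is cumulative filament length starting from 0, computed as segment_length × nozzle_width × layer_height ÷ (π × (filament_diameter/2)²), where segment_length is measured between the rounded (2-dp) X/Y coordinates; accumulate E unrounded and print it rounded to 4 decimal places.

G0 X0.00 Y0.00 Z4.68
G1 X14.50 Y0.00 E0.2894
G1 X14.50 Y27.50 E0.8382
G1 X0.00 Y27.50 E1.1275
G1 X0.00 Y0.00 E1.6763

At z = 4.68 mm: the cube is present — its section is the full 14.5×27.5 rectangle; the cylinder at (1.5, 11) is not intersected at this z (z outside [5, 14.5]); Subtracting the remaining from the first: none of the subtracted shapes is present at this height, so the 14.5×27.5 cube is unchanged — 1 connected region. The outline is a single polygon with 4 vertices. Extrusion per mm of travel: 0.4 × 0.12 / (π × 0.875²) = 0.019956. Accumulating E over each segment gives final E = 1.6763.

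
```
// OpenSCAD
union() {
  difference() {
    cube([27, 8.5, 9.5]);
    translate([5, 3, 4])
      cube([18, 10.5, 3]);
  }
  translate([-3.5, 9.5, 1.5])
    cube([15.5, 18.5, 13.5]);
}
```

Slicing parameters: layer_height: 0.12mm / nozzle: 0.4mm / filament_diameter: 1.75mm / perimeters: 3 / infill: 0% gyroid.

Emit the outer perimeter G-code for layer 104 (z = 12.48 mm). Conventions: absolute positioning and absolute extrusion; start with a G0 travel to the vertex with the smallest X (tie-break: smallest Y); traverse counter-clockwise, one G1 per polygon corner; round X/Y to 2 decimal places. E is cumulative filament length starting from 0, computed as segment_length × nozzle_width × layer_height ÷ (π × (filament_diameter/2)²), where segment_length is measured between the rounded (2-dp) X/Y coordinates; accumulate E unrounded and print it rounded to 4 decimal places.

G0 X-3.50 Y9.50 Z12.48
G1 X12.00 Y9.50 E0.3093
G1 X12.00 Y28.00 E0.6785
G1 X-3.50 Y28.00 E0.9878
G1 X-3.50 Y9.50 E1.3570

At z = 12.48 mm: the cube is not intersected at this z (z outside [0, 9.5]); the cube at (5, 3) does not reach this height (z outside [4, 7]); After the difference (first − rest): the first operand is absent here, so nothing remains; the cube at (-3.5, 9.5) is present — its section is the full 15.5×18.5 rectangle; Merging all regions: only the 15.5×18.5 cube at (-3.5, 9.5) is present, so the union is just that shape — 1 connected region. The outline is a single polygon with 4 vertices. Extrusion per mm of travel: 0.4 × 0.12 / (π × 0.875²) = 0.019956. Accumulating E over each segment gives final E = 1.3570.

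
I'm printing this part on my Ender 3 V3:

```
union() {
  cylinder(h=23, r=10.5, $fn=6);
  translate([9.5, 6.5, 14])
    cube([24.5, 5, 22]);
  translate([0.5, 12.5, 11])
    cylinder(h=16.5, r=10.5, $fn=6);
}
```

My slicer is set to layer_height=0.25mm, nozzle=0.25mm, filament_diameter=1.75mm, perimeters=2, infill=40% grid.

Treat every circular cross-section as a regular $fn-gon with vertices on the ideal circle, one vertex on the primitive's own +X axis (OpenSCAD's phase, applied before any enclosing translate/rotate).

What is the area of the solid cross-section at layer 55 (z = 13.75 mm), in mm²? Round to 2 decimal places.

At z = 13.75 mm: the cylinder: section is a regular 6-gon, circumradius r=10.5 (area = (6/2)·10.500²·sin(360°/6) = 286.44 mm²); the cube at (9.5, 6.5) is not intersected at this z (z outside [14, 36]); the cylinder at (0.5, 12.5): section is a regular 6-gon, circumradius r=10.5 (area = (6/2)·10.500²·sin(360°/6) = 286.44 mm²); Merging all regions: the regions partially overlap — summed areas 572.88 mm² minus the doubly-counted overlap 68.83 mm² gives 504.05 mm² — area = 504.05 mm². Overall, the cross-section is a single solid region. Net area = 504.05 mm².

504.05 mm²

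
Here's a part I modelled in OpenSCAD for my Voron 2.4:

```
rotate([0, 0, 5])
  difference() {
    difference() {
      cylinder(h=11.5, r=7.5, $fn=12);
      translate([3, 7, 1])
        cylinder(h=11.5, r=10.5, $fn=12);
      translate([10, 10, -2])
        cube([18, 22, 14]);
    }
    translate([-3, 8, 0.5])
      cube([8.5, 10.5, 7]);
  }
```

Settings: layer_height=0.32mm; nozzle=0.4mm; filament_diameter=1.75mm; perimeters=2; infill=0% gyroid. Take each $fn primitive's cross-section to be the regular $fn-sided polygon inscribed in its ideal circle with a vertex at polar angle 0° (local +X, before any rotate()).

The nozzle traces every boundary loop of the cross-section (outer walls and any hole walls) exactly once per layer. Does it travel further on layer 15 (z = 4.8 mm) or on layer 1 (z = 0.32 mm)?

layer 1 (z = 0.32 mm)

Layer 15 (z = 4.8): the r=7.5 cylinder gives a regular 12-gon of circumradius 7.5 (constant along its height) (perimeter = 2·12·7.500·sin(180°/12) = 46.59 mm); the cylinder at (3, 7): section is a regular 12-gon, circumradius r=10.5 (perimeter = 2·12·10.500·sin(180°/12) = 65.22 mm); the cube at (10, 10) (footprint 18×22) is included at this height (perimeter 80.00 mm); Taking the first minus the rest: starting from the r=7.5 cylinder, the r=10.5 cylinder at (3, 7) partially overlaps it — only the 109.12 mm² overlap (of its 330.75 mm²) is removed, clipping the outline; the 18×22 cube at (10, 10) misses the remaining region (no effect) — boundary = 41.01 mm; the 8.5×10.5 cube at (-3, 8) contributes its full rectangle (perimeter 38.00 mm); Subtracting the remaining from the first: starting from the result so far, the 8.5×10.5 cube at (-3, 8) misses the remaining region (no effect) — boundary = 41.01 mm; (whole slice rotated 5° about Z — lengths, areas and connectivity unchanged). So its perimeter = 41.01 mm. Layer 1 (z = 0.32): the r=7.5 cylinder contributes a regular 12-gon of circumradius 7.5 (perimeter = 2·12·7.500·sin(180°/12) = 46.59 mm); the cylinder at (3, 7) does not reach this height (z outside [1, 12.5]); the cube at (10, 10) is present — its section is the full 18×22 rectangle (perimeter 80.00 mm); After the difference (first − rest): starting from the r=7.5 cylinder, the 18×22 cube at (10, 10) misses the remaining region (no effect) — boundary = 46.59 mm; the cube at (-3, 8) does not reach this height (z outside [0.5, 7.5]); Taking the first minus the rest: none of the subtracted shapes is present at this height, so the result so far is unchanged — boundary = 46.59 mm; (rotated 5° about Z; rotation is an isometry so areas/perimeters/island counts are preserved). So its perimeter = 46.59 mm. Layer 1 is larger (46.59 vs 41.01 mm).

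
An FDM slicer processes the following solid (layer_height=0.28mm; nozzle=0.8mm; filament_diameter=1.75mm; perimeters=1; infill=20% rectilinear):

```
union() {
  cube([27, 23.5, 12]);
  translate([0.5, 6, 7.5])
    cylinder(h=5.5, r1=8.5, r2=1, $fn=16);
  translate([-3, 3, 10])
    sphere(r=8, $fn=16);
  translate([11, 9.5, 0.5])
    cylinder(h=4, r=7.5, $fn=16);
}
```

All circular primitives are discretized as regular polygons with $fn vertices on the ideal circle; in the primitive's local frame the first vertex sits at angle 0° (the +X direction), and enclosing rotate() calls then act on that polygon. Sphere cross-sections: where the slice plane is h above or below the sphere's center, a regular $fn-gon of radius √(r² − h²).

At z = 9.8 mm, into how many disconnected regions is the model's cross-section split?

At z = 9.8 mm: the cube is present — its section is the full 27×23.5 rectangle; the cone at (0.5, 6) contributes a regular 16-gon of circumradius 5.364 (interpolated between r1=8.5 and r2=1 at t=0.418); the r=8 sphere at (-3, 3) contributes a regular 16-gon of circumradius √(8²−0.2²) = 7.997; the cylinder at (11, 9.5) does not reach this height (z outside [0.5, 4.5]); Taking the union: the regions partially overlap (shared area 127.13 mm²), so overlapping operands fuse into one piece — 1 connected region. The result has 1 disconnected region.

1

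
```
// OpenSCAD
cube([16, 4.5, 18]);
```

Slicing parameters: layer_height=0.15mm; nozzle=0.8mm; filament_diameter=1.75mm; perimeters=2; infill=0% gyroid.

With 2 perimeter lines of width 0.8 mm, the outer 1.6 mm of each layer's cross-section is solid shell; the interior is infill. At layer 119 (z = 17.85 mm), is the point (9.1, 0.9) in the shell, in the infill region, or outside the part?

At z = 17.85 mm: the cube (footprint 16×4.5) is included at this height. Overall, the cross-section is a single solid region. The nearest boundary edge runs (0.00, 0.00)→(16.00, 0.00); distance from the point to it = 0.90 mm. The point is inside the cross-section, 0.90 mm from the nearest boundary — within the 1.6 mm shell band (2 × 0.8).

shell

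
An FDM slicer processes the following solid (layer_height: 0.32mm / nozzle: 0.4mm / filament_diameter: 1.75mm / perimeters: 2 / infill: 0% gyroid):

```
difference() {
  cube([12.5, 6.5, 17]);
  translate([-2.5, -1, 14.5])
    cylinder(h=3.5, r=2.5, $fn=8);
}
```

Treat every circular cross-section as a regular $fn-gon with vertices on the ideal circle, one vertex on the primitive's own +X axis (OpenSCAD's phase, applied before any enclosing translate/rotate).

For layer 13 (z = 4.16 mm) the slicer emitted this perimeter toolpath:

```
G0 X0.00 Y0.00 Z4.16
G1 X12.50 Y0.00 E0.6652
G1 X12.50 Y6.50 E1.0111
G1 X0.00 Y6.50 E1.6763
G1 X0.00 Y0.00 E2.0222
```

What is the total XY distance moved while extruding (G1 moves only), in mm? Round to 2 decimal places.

Sum the Euclidean lengths of each G1 segment: total = 38.00 mm.

38.00 mm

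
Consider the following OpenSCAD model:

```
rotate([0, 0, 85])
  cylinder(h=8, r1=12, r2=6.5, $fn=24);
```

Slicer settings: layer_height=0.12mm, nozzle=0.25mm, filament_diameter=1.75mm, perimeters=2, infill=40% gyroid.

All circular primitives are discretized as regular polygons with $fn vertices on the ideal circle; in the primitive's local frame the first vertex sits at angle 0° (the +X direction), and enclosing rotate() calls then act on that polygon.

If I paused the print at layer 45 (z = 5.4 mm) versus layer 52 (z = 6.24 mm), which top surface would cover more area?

Layer 45 (z = 5.4): the cone (r1=12→r2=6.5) has section circumradius 8.287 here — a regular 24-gon (area = (24/2)·8.287²·sin(360°/24) = 213.32 mm²); (whole slice rotated 85° about Z — lengths, areas and connectivity unchanged). So its area = 213.32 mm². Layer 52 (z = 6.24): the cone: at t=0.780 of its height the radius interpolates to r₁+(r₂−r₁)t = 7.710, giving a regular 24-gon of that circumradius (area = (24/2)·7.710²·sin(360°/24) = 184.62 mm²); (rotated 85° about Z; rotation is an isometry so areas/perimeters/island counts are preserved). So its area = 184.62 mm². Layer 45 is larger (213.32 vs 184.62 mm²).

layer 45 (z = 5.4 mm)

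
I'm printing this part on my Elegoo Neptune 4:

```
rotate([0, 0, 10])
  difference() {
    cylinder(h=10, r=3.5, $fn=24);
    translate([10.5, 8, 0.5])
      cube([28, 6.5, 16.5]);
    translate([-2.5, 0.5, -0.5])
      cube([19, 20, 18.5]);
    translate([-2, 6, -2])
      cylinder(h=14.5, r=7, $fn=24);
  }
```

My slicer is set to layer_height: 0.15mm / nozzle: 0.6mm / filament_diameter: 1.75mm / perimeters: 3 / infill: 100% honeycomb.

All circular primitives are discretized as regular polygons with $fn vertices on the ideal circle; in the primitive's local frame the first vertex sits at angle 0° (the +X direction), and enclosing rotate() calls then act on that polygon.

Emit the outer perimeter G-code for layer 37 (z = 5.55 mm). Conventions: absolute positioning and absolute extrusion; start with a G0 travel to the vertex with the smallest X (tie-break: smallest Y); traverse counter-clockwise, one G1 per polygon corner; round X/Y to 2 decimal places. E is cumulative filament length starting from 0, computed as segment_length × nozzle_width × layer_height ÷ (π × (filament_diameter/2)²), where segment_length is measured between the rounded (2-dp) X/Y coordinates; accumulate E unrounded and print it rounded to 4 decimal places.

G0 X-3.20 Y-1.39 Z5.55
G1 X-3.17 Y-1.48 E0.0035
G1 X-2.68 Y-2.25 E0.0377
G1 X-2.01 Y-2.87 E0.0719
G1 X-1.20 Y-3.29 E0.1060
G1 X-0.31 Y-3.49 E0.1401
G1 X0.61 Y-3.45 E0.1746
G1 X1.48 Y-3.17 E0.2088
G1 X2.25 Y-2.68 E0.2429
G1 X2.87 Y-2.01 E0.2771
G1 X3.29 Y-1.20 E0.3112
G1 X3.49 Y-0.31 E0.3454
G1 X3.45 Y0.61 E0.3798
G1 X3.30 Y1.09 E0.3986
G1 X2.11 Y0.88 E0.4439
G1 X1.49 Y0.20 E0.4783
G1 X-0.05 Y-0.78 E0.5466
G1 X-1.80 Y-1.33 E0.6152
G1 X-3.20 Y-1.39 E0.6677

At z = 5.55 mm: the r=3.5 cylinder gives a regular 24-gon of circumradius 3.5 (constant along its height); the cube at (10.5, 8) (footprint 28×6.5) is included at this height; the cube at (-2.5, 0.5) is present — its section is the full 19×20 rectangle; the cylinder at (-2, 6): section is a regular 24-gon, circumradius r=7; Subtracting the remaining from the first: starting from the r=3.5 cylinder, the 28×6.5 cube at (10.5, 8) misses the remaining region (no effect); the 19×20 cube at (-2.5, 0.5) partially overlaps it — only the 14.41 mm² overlap (of its 380.00 mm²) is removed, clipping the outline; the r=7 cylinder at (-2, 6) partially overlaps it — only the 7.44 mm² overlap (of its 152.19 mm²) is removed, clipping the outline — 1 connected region; (whole slice rotated 10° about Z — lengths, areas and connectivity unchanged). The outline is a single polygon with 18 vertices. Extrusion per mm of travel: 0.6 × 0.15 / (π × 0.875²) = 0.037418. Accumulating E over each segment gives final E = 0.6677.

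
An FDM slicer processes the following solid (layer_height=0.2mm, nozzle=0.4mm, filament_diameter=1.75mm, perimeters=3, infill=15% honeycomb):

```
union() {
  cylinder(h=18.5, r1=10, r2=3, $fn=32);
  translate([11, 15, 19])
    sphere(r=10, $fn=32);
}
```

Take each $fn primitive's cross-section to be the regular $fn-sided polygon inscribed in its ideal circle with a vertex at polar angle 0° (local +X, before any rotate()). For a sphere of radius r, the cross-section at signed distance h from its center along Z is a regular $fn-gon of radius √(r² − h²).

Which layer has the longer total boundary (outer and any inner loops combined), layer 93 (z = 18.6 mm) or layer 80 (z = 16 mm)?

layer 80 (z = 16 mm)

Layer 93 (z = 18.6): the cone does not reach this height (z outside [0, 18.5]); the sphere at (11, 15): section is a regular 32-gon, circumradius = √(r²−h²) = √(10²−0.4²) = 9.992 (perimeter = 2·32·9.992·sin(180°/32) = 62.68 mm); Merging all regions: only the r=10 sphere at (11, 15) is present, so the union is just that shape — boundary = 62.68 mm. So its perimeter = 62.68 mm. Layer 80 (z = 16): the cone: at t=0.865 of its height the radius interpolates to r₁+(r₂−r₁)t = 3.946, giving a regular 32-gon of that circumradius (perimeter = 2·32·3.946·sin(180°/32) = 24.75 mm); the sphere at (11, 15): section is a regular 32-gon, circumradius = √(r²−h²) = √(10²−3²) = 9.539 (perimeter = 2·32·9.539·sin(180°/32) = 59.84 mm); Combining (union): the 2 present regions are separate (no shared area or edge), so areas and boundary lengths simply add and each stays a separate island — boundary = 84.59 mm. So its perimeter = 84.59 mm. Layer 80 is larger (84.59 vs 62.68 mm).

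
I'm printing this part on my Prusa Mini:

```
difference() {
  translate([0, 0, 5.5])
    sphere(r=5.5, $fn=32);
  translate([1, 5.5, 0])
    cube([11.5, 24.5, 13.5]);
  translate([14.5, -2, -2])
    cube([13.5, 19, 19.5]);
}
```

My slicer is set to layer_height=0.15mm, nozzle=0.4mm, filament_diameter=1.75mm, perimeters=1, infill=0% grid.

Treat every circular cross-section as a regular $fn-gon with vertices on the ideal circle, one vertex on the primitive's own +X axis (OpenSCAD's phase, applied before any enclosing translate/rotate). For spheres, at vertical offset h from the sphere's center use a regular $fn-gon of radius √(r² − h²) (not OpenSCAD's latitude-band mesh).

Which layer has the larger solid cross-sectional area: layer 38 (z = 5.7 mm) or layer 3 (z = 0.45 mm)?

layer 38 (z = 5.7 mm)

Layer 38 (z = 5.7): the sphere: section is a regular 32-gon, circumradius = √(r²−h²) = √(5.5²−0.2²) = 5.496 (area = (32/2)·5.496²·sin(360°/32) = 94.30 mm²); the cube at (1, 5.5) is present — its section is the full 11.5×24.5 rectangle (area 281.75 mm²); the cube at (14.5, -2) (footprint 13.5×19) is included at this height (area 256.50 mm²); Taking the first minus the rest: starting from the r=5.5 sphere (94.30 mm²), the 11.5×24.5 cube at (1, 5.5) misses the remaining region (no effect); the 13.5×19 cube at (14.5, -2) misses the remaining region (no effect) — area = 94.30 mm². So its area = 94.30 mm². Layer 3 (z = 0.45): the r=5.5 sphere slices to a regular 32-gon of circumradius 2.179 (√(r²−h²) with h=5.05 from center) (area = (32/2)·2.179²·sin(360°/32) = 14.82 mm²); the cube at (1, 5.5) is present — its section is the full 11.5×24.5 rectangle (area 281.75 mm²); the cube at (14.5, -2) (footprint 13.5×19) is included at this height (area 256.50 mm²); After the difference (first − rest): starting from the r=5.5 sphere (14.82 mm²), the 11.5×24.5 cube at (1, 5.5) misses the remaining region (no effect); the 13.5×19 cube at (14.5, -2) misses the remaining region (no effect) — area = 14.82 mm². So its area = 14.82 mm². Layer 38 is larger (94.30 vs 14.82 mm²).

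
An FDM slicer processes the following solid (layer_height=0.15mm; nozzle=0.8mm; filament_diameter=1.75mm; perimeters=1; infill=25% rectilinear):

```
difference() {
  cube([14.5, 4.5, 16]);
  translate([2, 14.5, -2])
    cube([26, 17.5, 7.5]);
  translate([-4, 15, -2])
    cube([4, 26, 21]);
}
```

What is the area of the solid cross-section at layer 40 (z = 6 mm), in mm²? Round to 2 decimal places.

65.25 mm²

At z = 6 mm: the cube (footprint 14.5×4.5) is included at this height (area 65.25 mm²); the cube at (2, 14.5) does not reach this height (z outside [-2, 5.5]); the 4×26 cube at (-4, 15) contributes its full rectangle (area 104.00 mm²); Subtracting the remaining from the first: starting from the 14.5×4.5 cube (65.25 mm²), the 4×26 cube at (-4, 15) misses the remaining region (no effect) — area = 65.25 mm². Overall, the cross-section is a single solid region. Net area = 65.25 mm².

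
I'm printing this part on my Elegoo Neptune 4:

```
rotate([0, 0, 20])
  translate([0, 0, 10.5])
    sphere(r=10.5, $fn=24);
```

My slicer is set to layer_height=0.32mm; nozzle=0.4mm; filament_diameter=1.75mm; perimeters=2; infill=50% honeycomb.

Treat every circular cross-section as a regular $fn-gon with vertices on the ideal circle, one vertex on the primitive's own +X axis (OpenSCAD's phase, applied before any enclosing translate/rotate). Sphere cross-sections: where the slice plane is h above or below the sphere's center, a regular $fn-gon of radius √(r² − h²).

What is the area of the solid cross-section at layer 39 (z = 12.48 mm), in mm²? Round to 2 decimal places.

At z = 12.48 mm: the r=10.5 sphere slices to a regular 24-gon of circumradius 10.312 (√(r²−h²) with h=1.98 from center) (area = (24/2)·10.312²·sin(360°/24) = 330.24 mm²); (whole slice rotated 20° about Z — lengths, areas and connectivity unchanged). Overall, the cross-section is a single solid region. Net area = 330.24 mm².

330.24 mm²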